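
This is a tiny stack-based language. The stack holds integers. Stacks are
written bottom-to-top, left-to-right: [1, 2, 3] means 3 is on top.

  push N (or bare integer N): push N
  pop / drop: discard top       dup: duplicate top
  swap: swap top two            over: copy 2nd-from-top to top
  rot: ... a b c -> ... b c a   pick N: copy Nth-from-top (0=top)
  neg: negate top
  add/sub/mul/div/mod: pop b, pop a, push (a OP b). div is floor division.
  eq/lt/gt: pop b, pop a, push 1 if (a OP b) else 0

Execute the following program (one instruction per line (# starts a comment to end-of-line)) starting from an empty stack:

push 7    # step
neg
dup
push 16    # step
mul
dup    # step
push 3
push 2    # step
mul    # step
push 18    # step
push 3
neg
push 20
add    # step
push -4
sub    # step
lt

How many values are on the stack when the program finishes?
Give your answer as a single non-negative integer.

After 'push 7': stack = [7] (depth 1)
After 'neg': stack = [-7] (depth 1)
After 'dup': stack = [-7, -7] (depth 2)
After 'push 16': stack = [-7, -7, 16] (depth 3)
After 'mul': stack = [-7, -112] (depth 2)
After 'dup': stack = [-7, -112, -112] (depth 3)
After 'push 3': stack = [-7, -112, -112, 3] (depth 4)
After 'push 2': stack = [-7, -112, -112, 3, 2] (depth 5)
After 'mul': stack = [-7, -112, -112, 6] (depth 4)
After 'push 18': stack = [-7, -112, -112, 6, 18] (depth 5)
After 'push 3': stack = [-7, -112, -112, 6, 18, 3] (depth 6)
After 'neg': stack = [-7, -112, -112, 6, 18, -3] (depth 6)
After 'push 20': stack = [-7, -112, -112, 6, 18, -3, 20] (depth 7)
After 'add': stack = [-7, -112, -112, 6, 18, 17] (depth 6)
After 'push -4': stack = [-7, -112, -112, 6, 18, 17, -4] (depth 7)
After 'sub': stack = [-7, -112, -112, 6, 18, 21] (depth 6)
After 'lt': stack = [-7, -112, -112, 6, 1] (depth 5)

Answer: 5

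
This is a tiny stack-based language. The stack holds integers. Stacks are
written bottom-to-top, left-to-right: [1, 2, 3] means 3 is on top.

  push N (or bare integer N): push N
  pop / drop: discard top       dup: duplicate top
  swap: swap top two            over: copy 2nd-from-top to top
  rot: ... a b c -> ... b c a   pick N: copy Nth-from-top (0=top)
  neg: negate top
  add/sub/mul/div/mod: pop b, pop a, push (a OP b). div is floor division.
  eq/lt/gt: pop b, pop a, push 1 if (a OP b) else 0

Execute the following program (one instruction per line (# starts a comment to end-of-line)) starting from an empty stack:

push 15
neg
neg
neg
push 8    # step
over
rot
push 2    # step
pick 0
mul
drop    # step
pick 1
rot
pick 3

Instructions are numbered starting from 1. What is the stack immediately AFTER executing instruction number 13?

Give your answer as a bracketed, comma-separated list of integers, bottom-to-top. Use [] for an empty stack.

Step 1 ('push 15'): [15]
Step 2 ('neg'): [-15]
Step 3 ('neg'): [15]
Step 4 ('neg'): [-15]
Step 5 ('push 8'): [-15, 8]
Step 6 ('over'): [-15, 8, -15]
Step 7 ('rot'): [8, -15, -15]
Step 8 ('push 2'): [8, -15, -15, 2]
Step 9 ('pick 0'): [8, -15, -15, 2, 2]
Step 10 ('mul'): [8, -15, -15, 4]
Step 11 ('drop'): [8, -15, -15]
Step 12 ('pick 1'): [8, -15, -15, -15]
Step 13 ('rot'): [8, -15, -15, -15]

Answer: [8, -15, -15, -15]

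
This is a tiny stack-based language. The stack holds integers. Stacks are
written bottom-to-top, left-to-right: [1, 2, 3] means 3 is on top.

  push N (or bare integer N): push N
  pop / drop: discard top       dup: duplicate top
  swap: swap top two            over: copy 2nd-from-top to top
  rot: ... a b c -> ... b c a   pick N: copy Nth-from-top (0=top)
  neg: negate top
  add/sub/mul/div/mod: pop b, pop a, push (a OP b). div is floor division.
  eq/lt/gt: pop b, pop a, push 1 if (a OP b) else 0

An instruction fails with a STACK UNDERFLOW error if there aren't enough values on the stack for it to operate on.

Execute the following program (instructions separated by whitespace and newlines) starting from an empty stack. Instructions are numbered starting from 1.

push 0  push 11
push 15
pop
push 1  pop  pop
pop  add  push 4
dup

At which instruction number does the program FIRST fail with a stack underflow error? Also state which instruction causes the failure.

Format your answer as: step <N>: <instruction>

Answer: step 9: add

Derivation:
Step 1 ('push 0'): stack = [0], depth = 1
Step 2 ('push 11'): stack = [0, 11], depth = 2
Step 3 ('push 15'): stack = [0, 11, 15], depth = 3
Step 4 ('pop'): stack = [0, 11], depth = 2
Step 5 ('push 1'): stack = [0, 11, 1], depth = 3
Step 6 ('pop'): stack = [0, 11], depth = 2
Step 7 ('pop'): stack = [0], depth = 1
Step 8 ('pop'): stack = [], depth = 0
Step 9 ('add'): needs 2 value(s) but depth is 0 — STACK UNDERFLOW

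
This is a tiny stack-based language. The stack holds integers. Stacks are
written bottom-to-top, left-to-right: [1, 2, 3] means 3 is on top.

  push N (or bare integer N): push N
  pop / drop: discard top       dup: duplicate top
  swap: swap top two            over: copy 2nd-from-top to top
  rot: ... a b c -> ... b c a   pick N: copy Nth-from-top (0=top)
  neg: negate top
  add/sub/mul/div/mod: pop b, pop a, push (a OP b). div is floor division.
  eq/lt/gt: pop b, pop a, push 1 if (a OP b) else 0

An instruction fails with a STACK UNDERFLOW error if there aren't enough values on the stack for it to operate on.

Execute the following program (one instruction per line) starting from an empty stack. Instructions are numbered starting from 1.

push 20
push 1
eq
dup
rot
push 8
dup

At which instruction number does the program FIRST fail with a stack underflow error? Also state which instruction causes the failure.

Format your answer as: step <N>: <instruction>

Answer: step 5: rot

Derivation:
Step 1 ('push 20'): stack = [20], depth = 1
Step 2 ('push 1'): stack = [20, 1], depth = 2
Step 3 ('eq'): stack = [0], depth = 1
Step 4 ('dup'): stack = [0, 0], depth = 2
Step 5 ('rot'): needs 3 value(s) but depth is 2 — STACK UNDERFLOW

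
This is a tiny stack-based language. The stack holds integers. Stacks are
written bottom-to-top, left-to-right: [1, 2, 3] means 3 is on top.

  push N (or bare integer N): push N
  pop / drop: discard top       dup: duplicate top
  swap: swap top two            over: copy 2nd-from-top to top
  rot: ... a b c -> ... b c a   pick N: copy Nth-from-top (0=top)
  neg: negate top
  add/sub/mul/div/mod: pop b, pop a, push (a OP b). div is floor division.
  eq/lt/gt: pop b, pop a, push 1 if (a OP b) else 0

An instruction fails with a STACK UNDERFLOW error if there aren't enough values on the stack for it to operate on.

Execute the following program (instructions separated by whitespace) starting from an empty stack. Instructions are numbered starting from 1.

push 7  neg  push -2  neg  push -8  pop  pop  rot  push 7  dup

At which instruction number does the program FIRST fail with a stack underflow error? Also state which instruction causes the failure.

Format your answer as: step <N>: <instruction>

Step 1 ('push 7'): stack = [7], depth = 1
Step 2 ('neg'): stack = [-7], depth = 1
Step 3 ('push -2'): stack = [-7, -2], depth = 2
Step 4 ('neg'): stack = [-7, 2], depth = 2
Step 5 ('push -8'): stack = [-7, 2, -8], depth = 3
Step 6 ('pop'): stack = [-7, 2], depth = 2
Step 7 ('pop'): stack = [-7], depth = 1
Step 8 ('rot'): needs 3 value(s) but depth is 1 — STACK UNDERFLOW

Answer: step 8: rot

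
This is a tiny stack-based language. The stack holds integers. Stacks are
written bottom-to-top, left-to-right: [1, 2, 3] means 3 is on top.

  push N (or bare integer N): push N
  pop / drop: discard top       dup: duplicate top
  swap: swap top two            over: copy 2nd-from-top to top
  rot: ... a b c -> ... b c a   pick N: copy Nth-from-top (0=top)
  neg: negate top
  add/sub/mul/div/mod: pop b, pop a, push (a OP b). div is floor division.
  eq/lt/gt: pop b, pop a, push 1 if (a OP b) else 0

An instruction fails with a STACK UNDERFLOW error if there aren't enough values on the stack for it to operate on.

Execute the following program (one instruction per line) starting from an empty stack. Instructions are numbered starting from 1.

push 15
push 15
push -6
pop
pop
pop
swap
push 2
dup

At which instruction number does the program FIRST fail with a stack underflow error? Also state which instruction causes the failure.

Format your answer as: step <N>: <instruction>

Step 1 ('push 15'): stack = [15], depth = 1
Step 2 ('push 15'): stack = [15, 15], depth = 2
Step 3 ('push -6'): stack = [15, 15, -6], depth = 3
Step 4 ('pop'): stack = [15, 15], depth = 2
Step 5 ('pop'): stack = [15], depth = 1
Step 6 ('pop'): stack = [], depth = 0
Step 7 ('swap'): needs 2 value(s) but depth is 0 — STACK UNDERFLOW

Answer: step 7: swap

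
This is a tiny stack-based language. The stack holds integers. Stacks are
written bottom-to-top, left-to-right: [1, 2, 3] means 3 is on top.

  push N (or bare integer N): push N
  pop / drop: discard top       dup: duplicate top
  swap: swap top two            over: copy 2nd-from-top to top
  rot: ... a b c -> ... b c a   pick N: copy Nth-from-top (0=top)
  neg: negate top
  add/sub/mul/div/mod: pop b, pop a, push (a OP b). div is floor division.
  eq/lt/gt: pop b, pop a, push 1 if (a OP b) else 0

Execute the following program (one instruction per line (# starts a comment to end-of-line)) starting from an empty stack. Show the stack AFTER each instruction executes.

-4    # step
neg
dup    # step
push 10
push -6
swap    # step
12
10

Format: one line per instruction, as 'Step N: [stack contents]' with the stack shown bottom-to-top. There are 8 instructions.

Step 1: [-4]
Step 2: [4]
Step 3: [4, 4]
Step 4: [4, 4, 10]
Step 5: [4, 4, 10, -6]
Step 6: [4, 4, -6, 10]
Step 7: [4, 4, -6, 10, 12]
Step 8: [4, 4, -6, 10, 12, 10]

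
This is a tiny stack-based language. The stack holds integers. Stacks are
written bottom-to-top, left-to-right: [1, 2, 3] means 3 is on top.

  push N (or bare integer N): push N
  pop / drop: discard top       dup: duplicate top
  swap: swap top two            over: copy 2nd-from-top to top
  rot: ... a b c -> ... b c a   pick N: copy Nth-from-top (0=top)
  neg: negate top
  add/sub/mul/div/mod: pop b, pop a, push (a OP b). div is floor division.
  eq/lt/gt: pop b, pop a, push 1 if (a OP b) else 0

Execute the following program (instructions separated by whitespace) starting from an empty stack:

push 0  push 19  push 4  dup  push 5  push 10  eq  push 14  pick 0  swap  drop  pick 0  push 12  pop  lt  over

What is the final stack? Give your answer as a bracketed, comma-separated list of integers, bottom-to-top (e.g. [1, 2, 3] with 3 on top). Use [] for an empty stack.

Answer: [0, 19, 4, 4, 0, 0, 0]

Derivation:
After 'push 0': [0]
After 'push 19': [0, 19]
After 'push 4': [0, 19, 4]
After 'dup': [0, 19, 4, 4]
After 'push 5': [0, 19, 4, 4, 5]
After 'push 10': [0, 19, 4, 4, 5, 10]
After 'eq': [0, 19, 4, 4, 0]
After 'push 14': [0, 19, 4, 4, 0, 14]
After 'pick 0': [0, 19, 4, 4, 0, 14, 14]
After 'swap': [0, 19, 4, 4, 0, 14, 14]
After 'drop': [0, 19, 4, 4, 0, 14]
After 'pick 0': [0, 19, 4, 4, 0, 14, 14]
After 'push 12': [0, 19, 4, 4, 0, 14, 14, 12]
After 'pop': [0, 19, 4, 4, 0, 14, 14]
After 'lt': [0, 19, 4, 4, 0, 0]
After 'over': [0, 19, 4, 4, 0, 0, 0]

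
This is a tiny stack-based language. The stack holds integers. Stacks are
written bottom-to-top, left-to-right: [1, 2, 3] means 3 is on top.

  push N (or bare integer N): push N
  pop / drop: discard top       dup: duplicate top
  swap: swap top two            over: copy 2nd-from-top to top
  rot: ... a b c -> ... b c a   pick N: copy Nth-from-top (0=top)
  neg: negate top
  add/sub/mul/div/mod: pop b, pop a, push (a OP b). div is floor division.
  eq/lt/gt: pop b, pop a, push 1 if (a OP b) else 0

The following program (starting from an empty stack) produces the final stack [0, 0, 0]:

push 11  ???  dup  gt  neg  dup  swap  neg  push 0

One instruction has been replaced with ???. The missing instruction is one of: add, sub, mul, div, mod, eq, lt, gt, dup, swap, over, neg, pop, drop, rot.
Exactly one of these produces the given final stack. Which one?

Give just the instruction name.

Answer: neg

Derivation:
Stack before ???: [11]
Stack after ???:  [-11]
The instruction that transforms [11] -> [-11] is: neg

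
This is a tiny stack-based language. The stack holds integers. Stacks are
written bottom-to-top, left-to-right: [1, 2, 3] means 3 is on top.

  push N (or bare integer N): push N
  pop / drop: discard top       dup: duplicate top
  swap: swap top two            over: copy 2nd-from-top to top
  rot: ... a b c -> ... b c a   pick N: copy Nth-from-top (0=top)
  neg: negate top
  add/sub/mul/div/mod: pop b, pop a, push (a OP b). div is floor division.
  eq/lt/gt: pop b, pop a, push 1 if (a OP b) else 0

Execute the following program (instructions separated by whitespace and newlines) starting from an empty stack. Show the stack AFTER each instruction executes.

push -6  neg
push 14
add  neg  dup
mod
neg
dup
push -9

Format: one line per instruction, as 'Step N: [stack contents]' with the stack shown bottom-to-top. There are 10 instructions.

Step 1: [-6]
Step 2: [6]
Step 3: [6, 14]
Step 4: [20]
Step 5: [-20]
Step 6: [-20, -20]
Step 7: [0]
Step 8: [0]
Step 9: [0, 0]
Step 10: [0, 0, -9]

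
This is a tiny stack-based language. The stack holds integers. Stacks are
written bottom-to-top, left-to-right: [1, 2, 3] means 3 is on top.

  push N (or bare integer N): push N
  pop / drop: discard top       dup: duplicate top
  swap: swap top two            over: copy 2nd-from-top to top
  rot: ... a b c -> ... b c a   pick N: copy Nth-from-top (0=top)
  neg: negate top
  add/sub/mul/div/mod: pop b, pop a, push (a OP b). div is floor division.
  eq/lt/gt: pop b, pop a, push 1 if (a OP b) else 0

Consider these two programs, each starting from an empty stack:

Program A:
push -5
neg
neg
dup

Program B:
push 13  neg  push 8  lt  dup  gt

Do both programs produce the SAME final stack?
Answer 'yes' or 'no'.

Answer: no

Derivation:
Program A trace:
  After 'push -5': [-5]
  After 'neg': [5]
  After 'neg': [-5]
  After 'dup': [-5, -5]
Program A final stack: [-5, -5]

Program B trace:
  After 'push 13': [13]
  After 'neg': [-13]
  After 'push 8': [-13, 8]
  After 'lt': [1]
  After 'dup': [1, 1]
  After 'gt': [0]
Program B final stack: [0]
Same: no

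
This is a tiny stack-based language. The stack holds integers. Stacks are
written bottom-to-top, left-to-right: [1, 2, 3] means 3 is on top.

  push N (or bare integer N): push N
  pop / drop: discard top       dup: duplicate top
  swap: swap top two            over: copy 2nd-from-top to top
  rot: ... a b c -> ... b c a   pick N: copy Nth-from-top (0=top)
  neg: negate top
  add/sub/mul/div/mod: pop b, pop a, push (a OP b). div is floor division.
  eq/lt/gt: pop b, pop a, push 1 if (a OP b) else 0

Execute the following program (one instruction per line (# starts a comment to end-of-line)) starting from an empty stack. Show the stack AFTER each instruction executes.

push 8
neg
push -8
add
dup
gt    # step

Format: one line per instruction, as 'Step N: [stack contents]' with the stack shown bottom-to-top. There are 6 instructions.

Step 1: [8]
Step 2: [-8]
Step 3: [-8, -8]
Step 4: [-16]
Step 5: [-16, -16]
Step 6: [0]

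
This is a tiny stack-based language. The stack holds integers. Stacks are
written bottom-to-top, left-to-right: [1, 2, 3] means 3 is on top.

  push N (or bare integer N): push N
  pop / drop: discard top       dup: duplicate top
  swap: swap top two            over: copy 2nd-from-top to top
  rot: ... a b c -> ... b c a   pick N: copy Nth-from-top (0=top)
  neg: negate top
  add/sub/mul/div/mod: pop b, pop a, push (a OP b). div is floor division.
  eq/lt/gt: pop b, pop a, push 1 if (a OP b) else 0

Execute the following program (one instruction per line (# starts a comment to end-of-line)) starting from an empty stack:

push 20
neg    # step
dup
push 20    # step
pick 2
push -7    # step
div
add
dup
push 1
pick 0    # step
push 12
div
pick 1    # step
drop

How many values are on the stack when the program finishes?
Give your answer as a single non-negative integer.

Answer: 6

Derivation:
After 'push 20': stack = [20] (depth 1)
After 'neg': stack = [-20] (depth 1)
After 'dup': stack = [-20, -20] (depth 2)
After 'push 20': stack = [-20, -20, 20] (depth 3)
After 'pick 2': stack = [-20, -20, 20, -20] (depth 4)
After 'push -7': stack = [-20, -20, 20, -20, -7] (depth 5)
After 'div': stack = [-20, -20, 20, 2] (depth 4)
After 'add': stack = [-20, -20, 22] (depth 3)
After 'dup': stack = [-20, -20, 22, 22] (depth 4)
After 'push 1': stack = [-20, -20, 22, 22, 1] (depth 5)
After 'pick 0': stack = [-20, -20, 22, 22, 1, 1] (depth 6)
After 'push 12': stack = [-20, -20, 22, 22, 1, 1, 12] (depth 7)
After 'div': stack = [-20, -20, 22, 22, 1, 0] (depth 6)
After 'pick 1': stack = [-20, -20, 22, 22, 1, 0, 1] (depth 7)
After 'drop': stack = [-20, -20, 22, 22, 1, 0] (depth 6)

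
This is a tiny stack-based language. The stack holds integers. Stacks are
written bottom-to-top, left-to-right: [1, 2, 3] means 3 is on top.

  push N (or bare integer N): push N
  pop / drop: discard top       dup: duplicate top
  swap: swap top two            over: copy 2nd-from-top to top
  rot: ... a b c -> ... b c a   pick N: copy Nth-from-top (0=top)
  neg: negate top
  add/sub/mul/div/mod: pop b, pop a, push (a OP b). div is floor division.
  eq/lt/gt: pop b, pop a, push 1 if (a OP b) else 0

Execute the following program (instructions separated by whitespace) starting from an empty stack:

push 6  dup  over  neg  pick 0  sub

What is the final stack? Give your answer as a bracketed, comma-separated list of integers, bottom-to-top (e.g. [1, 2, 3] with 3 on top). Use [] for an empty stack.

After 'push 6': [6]
After 'dup': [6, 6]
After 'over': [6, 6, 6]
After 'neg': [6, 6, -6]
After 'pick 0': [6, 6, -6, -6]
After 'sub': [6, 6, 0]

Answer: [6, 6, 0]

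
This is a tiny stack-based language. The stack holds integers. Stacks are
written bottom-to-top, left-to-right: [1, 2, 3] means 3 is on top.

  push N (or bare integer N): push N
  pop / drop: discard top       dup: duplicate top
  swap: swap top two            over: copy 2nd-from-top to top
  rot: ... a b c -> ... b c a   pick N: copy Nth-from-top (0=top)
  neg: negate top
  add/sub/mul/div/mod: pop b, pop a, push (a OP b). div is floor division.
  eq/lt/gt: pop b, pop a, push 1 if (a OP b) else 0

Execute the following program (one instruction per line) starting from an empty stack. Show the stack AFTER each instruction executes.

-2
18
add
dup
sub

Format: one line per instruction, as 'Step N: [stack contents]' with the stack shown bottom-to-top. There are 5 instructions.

Step 1: [-2]
Step 2: [-2, 18]
Step 3: [16]
Step 4: [16, 16]
Step 5: [0]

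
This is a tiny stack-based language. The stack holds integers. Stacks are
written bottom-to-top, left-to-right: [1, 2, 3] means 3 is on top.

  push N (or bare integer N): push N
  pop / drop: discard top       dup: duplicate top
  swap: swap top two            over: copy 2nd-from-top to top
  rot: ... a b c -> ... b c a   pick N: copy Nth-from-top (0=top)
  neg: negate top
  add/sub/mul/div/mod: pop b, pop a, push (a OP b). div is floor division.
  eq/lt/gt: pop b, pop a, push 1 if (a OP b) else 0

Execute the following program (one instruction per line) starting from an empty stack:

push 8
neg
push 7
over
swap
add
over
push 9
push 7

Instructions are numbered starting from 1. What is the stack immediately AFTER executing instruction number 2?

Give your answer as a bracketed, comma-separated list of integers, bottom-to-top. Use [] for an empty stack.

Answer: [-8]

Derivation:
Step 1 ('push 8'): [8]
Step 2 ('neg'): [-8]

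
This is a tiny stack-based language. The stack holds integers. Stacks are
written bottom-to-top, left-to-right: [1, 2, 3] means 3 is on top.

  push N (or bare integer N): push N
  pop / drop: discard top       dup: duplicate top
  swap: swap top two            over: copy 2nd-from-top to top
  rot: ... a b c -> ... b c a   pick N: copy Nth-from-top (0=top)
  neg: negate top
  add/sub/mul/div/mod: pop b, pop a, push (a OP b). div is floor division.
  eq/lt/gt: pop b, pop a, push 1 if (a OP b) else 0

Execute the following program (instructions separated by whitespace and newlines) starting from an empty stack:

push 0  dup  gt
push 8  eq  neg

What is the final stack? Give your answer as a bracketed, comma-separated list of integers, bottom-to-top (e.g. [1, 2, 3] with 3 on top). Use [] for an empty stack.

Answer: [0]

Derivation:
After 'push 0': [0]
After 'dup': [0, 0]
After 'gt': [0]
After 'push 8': [0, 8]
After 'eq': [0]
After 'neg': [0]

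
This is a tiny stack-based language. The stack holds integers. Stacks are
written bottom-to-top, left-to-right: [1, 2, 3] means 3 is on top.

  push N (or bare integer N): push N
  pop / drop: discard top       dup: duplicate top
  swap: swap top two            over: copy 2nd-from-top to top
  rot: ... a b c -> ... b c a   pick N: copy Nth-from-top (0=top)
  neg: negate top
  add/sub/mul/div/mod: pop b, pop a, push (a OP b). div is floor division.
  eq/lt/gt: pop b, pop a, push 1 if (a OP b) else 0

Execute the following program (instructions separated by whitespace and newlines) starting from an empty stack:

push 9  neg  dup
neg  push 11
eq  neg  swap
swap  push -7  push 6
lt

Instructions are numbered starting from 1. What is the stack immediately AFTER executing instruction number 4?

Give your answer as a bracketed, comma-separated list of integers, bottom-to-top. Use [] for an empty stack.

Step 1 ('push 9'): [9]
Step 2 ('neg'): [-9]
Step 3 ('dup'): [-9, -9]
Step 4 ('neg'): [-9, 9]

Answer: [-9, 9]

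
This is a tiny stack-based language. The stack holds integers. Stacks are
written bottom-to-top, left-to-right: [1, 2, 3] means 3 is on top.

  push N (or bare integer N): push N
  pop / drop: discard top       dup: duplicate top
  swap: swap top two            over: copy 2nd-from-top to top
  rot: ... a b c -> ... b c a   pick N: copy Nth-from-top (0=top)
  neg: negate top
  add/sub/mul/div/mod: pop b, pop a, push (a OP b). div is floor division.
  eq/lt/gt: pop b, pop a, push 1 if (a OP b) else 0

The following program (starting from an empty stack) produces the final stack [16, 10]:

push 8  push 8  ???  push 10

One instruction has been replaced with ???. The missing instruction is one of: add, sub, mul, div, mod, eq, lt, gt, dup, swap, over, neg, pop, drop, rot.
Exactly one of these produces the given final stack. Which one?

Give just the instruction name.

Answer: add

Derivation:
Stack before ???: [8, 8]
Stack after ???:  [16]
The instruction that transforms [8, 8] -> [16] is: add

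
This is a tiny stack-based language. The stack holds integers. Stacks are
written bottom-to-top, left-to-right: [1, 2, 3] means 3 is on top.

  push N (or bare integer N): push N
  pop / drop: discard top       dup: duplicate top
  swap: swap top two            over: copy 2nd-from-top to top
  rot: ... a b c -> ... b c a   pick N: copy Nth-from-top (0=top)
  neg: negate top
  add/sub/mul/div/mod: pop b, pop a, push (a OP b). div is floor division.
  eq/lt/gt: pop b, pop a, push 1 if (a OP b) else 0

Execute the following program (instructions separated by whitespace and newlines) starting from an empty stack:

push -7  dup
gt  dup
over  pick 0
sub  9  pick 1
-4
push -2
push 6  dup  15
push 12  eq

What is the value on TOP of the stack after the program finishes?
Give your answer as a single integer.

After 'push -7': [-7]
After 'dup': [-7, -7]
After 'gt': [0]
After 'dup': [0, 0]
After 'over': [0, 0, 0]
After 'pick 0': [0, 0, 0, 0]
After 'sub': [0, 0, 0]
After 'push 9': [0, 0, 0, 9]
After 'pick 1': [0, 0, 0, 9, 0]
After 'push -4': [0, 0, 0, 9, 0, -4]
After 'push -2': [0, 0, 0, 9, 0, -4, -2]
After 'push 6': [0, 0, 0, 9, 0, -4, -2, 6]
After 'dup': [0, 0, 0, 9, 0, -4, -2, 6, 6]
After 'push 15': [0, 0, 0, 9, 0, -4, -2, 6, 6, 15]
After 'push 12': [0, 0, 0, 9, 0, -4, -2, 6, 6, 15, 12]
After 'eq': [0, 0, 0, 9, 0, -4, -2, 6, 6, 0]

Answer: 0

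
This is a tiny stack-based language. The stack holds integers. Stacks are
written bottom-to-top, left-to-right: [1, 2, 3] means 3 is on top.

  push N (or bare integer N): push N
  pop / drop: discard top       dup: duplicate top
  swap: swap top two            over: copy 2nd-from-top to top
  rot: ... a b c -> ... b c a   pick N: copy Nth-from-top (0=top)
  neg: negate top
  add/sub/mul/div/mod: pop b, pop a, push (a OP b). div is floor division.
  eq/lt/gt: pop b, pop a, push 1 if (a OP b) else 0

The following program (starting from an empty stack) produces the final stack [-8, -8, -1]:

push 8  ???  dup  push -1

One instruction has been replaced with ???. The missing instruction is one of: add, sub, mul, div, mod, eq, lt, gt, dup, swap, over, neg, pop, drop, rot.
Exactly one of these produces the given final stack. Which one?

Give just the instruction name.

Stack before ???: [8]
Stack after ???:  [-8]
The instruction that transforms [8] -> [-8] is: neg

Answer: neg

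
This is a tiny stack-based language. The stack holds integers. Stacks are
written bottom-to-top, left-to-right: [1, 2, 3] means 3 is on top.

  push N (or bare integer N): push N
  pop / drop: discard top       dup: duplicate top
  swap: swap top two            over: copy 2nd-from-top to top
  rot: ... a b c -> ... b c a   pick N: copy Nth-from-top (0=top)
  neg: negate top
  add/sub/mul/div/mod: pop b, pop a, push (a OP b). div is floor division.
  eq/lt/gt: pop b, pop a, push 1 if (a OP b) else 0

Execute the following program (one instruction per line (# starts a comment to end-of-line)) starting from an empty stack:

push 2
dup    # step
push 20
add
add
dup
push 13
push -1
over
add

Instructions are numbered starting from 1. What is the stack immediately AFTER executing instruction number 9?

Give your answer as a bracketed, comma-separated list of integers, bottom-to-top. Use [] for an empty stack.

Answer: [24, 24, 13, -1, 13]

Derivation:
Step 1 ('push 2'): [2]
Step 2 ('dup'): [2, 2]
Step 3 ('push 20'): [2, 2, 20]
Step 4 ('add'): [2, 22]
Step 5 ('add'): [24]
Step 6 ('dup'): [24, 24]
Step 7 ('push 13'): [24, 24, 13]
Step 8 ('push -1'): [24, 24, 13, -1]
Step 9 ('over'): [24, 24, 13, -1, 13]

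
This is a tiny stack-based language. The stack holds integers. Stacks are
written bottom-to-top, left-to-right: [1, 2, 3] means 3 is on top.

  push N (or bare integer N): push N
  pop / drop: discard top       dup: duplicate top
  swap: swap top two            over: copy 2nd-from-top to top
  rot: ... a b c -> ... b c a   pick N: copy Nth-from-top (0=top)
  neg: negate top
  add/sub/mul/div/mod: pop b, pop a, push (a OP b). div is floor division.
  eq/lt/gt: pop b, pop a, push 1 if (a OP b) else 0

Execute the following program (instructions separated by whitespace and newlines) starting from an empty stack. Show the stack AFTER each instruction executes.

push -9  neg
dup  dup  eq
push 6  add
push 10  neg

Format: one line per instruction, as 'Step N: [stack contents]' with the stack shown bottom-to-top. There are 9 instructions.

Step 1: [-9]
Step 2: [9]
Step 3: [9, 9]
Step 4: [9, 9, 9]
Step 5: [9, 1]
Step 6: [9, 1, 6]
Step 7: [9, 7]
Step 8: [9, 7, 10]
Step 9: [9, 7, -10]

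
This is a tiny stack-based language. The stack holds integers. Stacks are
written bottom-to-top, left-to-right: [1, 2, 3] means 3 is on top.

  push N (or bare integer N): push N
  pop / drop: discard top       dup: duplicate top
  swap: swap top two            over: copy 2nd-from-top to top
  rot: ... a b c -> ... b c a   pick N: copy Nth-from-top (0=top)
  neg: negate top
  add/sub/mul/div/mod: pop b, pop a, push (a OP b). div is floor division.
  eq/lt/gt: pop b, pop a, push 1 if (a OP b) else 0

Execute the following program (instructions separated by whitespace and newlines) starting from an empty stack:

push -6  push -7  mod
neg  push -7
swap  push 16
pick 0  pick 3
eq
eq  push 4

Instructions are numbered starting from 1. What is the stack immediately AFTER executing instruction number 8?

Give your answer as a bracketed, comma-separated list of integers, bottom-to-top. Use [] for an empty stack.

Step 1 ('push -6'): [-6]
Step 2 ('push -7'): [-6, -7]
Step 3 ('mod'): [-6]
Step 4 ('neg'): [6]
Step 5 ('push -7'): [6, -7]
Step 6 ('swap'): [-7, 6]
Step 7 ('push 16'): [-7, 6, 16]
Step 8 ('pick 0'): [-7, 6, 16, 16]

Answer: [-7, 6, 16, 16]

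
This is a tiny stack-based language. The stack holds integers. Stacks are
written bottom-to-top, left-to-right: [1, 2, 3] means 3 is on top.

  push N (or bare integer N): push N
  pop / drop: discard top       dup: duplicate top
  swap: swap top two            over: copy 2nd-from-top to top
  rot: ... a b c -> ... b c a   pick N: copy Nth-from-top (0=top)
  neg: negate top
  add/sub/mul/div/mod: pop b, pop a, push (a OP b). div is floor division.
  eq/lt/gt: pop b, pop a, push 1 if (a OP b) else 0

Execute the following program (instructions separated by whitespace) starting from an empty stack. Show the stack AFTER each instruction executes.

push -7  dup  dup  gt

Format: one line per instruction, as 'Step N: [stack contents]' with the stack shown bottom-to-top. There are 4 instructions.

Step 1: [-7]
Step 2: [-7, -7]
Step 3: [-7, -7, -7]
Step 4: [-7, 0]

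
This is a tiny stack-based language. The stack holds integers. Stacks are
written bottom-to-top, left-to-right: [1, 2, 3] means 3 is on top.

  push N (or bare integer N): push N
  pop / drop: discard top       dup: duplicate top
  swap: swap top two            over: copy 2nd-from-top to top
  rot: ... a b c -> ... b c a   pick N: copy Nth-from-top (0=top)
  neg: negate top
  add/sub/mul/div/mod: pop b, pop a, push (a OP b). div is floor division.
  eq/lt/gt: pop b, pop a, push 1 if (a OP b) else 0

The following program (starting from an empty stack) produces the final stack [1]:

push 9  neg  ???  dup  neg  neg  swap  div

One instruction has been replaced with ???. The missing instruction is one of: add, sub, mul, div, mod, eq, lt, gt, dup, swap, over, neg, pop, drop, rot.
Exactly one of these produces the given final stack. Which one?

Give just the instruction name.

Stack before ???: [-9]
Stack after ???:  [9]
The instruction that transforms [-9] -> [9] is: neg

Answer: neg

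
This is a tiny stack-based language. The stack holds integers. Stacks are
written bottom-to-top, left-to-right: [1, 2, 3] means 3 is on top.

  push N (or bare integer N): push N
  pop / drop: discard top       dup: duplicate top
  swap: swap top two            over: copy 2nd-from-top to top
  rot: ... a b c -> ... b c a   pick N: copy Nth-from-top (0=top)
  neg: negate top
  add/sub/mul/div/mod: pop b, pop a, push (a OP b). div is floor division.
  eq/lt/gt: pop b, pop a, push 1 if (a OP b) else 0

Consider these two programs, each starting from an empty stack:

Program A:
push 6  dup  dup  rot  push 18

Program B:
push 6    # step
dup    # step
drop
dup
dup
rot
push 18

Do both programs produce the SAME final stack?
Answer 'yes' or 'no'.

Answer: yes

Derivation:
Program A trace:
  After 'push 6': [6]
  After 'dup': [6, 6]
  After 'dup': [6, 6, 6]
  After 'rot': [6, 6, 6]
  After 'push 18': [6, 6, 6, 18]
Program A final stack: [6, 6, 6, 18]

Program B trace:
  After 'push 6': [6]
  After 'dup': [6, 6]
  After 'drop': [6]
  After 'dup': [6, 6]
  After 'dup': [6, 6, 6]
  After 'rot': [6, 6, 6]
  After 'push 18': [6, 6, 6, 18]
Program B final stack: [6, 6, 6, 18]
Same: yes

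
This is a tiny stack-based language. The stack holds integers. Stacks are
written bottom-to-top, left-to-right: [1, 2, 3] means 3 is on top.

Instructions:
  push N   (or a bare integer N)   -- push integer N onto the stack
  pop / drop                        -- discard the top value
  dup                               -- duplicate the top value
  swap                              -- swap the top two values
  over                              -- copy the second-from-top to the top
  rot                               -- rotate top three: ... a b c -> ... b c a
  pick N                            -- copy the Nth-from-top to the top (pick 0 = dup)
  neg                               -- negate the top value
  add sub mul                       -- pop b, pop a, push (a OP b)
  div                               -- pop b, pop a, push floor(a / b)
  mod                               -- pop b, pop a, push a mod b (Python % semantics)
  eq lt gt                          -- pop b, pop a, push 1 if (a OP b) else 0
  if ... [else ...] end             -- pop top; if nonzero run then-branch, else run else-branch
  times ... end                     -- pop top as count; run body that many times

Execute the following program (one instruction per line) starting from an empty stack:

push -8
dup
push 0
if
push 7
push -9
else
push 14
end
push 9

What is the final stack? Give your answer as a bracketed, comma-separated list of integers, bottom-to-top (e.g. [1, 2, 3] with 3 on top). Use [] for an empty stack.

Answer: [-8, -8, 14, 9]

Derivation:
After 'push -8': [-8]
After 'dup': [-8, -8]
After 'push 0': [-8, -8, 0]
After 'if': [-8, -8]
After 'push 14': [-8, -8, 14]
After 'push 9': [-8, -8, 14, 9]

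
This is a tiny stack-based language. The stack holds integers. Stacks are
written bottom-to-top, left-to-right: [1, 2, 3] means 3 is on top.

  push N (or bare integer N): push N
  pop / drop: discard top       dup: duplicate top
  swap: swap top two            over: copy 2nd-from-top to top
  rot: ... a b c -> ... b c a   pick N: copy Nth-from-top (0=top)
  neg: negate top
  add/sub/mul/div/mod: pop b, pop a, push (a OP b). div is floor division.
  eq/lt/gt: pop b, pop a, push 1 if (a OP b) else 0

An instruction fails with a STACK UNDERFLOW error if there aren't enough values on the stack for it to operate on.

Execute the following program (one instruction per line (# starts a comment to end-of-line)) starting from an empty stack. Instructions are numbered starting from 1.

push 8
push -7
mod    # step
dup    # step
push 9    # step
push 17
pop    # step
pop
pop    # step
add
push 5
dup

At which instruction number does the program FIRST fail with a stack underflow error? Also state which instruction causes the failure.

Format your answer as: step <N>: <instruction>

Answer: step 10: add

Derivation:
Step 1 ('push 8'): stack = [8], depth = 1
Step 2 ('push -7'): stack = [8, -7], depth = 2
Step 3 ('mod'): stack = [-6], depth = 1
Step 4 ('dup'): stack = [-6, -6], depth = 2
Step 5 ('push 9'): stack = [-6, -6, 9], depth = 3
Step 6 ('push 17'): stack = [-6, -6, 9, 17], depth = 4
Step 7 ('pop'): stack = [-6, -6, 9], depth = 3
Step 8 ('pop'): stack = [-6, -6], depth = 2
Step 9 ('pop'): stack = [-6], depth = 1
Step 10 ('add'): needs 2 value(s) but depth is 1 — STACK UNDERFLOW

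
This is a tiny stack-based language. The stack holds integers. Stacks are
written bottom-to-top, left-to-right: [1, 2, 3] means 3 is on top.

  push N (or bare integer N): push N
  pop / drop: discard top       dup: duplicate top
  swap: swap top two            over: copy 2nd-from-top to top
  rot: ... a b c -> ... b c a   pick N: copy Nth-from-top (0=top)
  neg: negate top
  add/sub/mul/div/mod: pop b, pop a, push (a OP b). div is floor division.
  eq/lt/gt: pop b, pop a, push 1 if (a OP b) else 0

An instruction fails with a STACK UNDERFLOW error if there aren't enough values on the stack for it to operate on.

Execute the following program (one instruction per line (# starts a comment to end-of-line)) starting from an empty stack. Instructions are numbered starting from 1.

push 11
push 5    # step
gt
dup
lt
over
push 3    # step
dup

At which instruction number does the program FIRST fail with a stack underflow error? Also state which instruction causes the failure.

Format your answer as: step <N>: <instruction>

Step 1 ('push 11'): stack = [11], depth = 1
Step 2 ('push 5'): stack = [11, 5], depth = 2
Step 3 ('gt'): stack = [1], depth = 1
Step 4 ('dup'): stack = [1, 1], depth = 2
Step 5 ('lt'): stack = [0], depth = 1
Step 6 ('over'): needs 2 value(s) but depth is 1 — STACK UNDERFLOW

Answer: step 6: over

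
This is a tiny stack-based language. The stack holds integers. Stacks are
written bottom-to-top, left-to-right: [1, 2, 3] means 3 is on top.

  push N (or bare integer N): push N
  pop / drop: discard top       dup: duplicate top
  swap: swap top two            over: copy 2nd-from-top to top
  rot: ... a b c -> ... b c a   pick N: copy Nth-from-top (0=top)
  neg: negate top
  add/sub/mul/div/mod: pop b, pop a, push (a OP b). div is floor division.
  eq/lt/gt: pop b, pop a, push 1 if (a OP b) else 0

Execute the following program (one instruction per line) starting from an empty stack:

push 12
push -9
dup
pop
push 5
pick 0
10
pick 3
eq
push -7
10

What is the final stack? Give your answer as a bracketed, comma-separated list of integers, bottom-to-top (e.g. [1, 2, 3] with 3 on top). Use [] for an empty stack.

Answer: [12, -9, 5, 5, 0, -7, 10]

Derivation:
After 'push 12': [12]
After 'push -9': [12, -9]
After 'dup': [12, -9, -9]
After 'pop': [12, -9]
After 'push 5': [12, -9, 5]
After 'pick 0': [12, -9, 5, 5]
After 'push 10': [12, -9, 5, 5, 10]
After 'pick 3': [12, -9, 5, 5, 10, -9]
After 'eq': [12, -9, 5, 5, 0]
After 'push -7': [12, -9, 5, 5, 0, -7]
After 'push 10': [12, -9, 5, 5, 0, -7, 10]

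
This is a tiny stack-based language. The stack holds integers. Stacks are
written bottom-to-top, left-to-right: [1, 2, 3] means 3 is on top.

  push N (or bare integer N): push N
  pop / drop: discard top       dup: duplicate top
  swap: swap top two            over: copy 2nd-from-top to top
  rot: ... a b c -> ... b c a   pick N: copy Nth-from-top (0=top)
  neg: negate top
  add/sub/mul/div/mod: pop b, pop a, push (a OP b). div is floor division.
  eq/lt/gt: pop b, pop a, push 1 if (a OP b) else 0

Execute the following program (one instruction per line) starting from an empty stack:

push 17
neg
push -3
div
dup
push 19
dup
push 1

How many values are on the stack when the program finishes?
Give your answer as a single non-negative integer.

Answer: 5

Derivation:
After 'push 17': stack = [17] (depth 1)
After 'neg': stack = [-17] (depth 1)
After 'push -3': stack = [-17, -3] (depth 2)
After 'div': stack = [5] (depth 1)
After 'dup': stack = [5, 5] (depth 2)
After 'push 19': stack = [5, 5, 19] (depth 3)
After 'dup': stack = [5, 5, 19, 19] (depth 4)
After 'push 1': stack = [5, 5, 19, 19, 1] (depth 5)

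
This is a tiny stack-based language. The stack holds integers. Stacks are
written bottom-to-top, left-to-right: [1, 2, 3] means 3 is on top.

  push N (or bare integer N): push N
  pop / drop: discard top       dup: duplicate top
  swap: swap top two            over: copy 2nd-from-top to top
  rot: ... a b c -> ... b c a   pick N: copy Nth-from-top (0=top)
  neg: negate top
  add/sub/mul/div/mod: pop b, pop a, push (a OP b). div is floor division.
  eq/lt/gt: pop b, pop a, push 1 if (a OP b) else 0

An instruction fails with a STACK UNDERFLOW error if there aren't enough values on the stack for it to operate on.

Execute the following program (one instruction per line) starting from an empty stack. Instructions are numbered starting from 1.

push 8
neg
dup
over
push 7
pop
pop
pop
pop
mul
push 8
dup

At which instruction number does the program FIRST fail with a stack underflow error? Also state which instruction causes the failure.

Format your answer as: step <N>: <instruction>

Step 1 ('push 8'): stack = [8], depth = 1
Step 2 ('neg'): stack = [-8], depth = 1
Step 3 ('dup'): stack = [-8, -8], depth = 2
Step 4 ('over'): stack = [-8, -8, -8], depth = 3
Step 5 ('push 7'): stack = [-8, -8, -8, 7], depth = 4
Step 6 ('pop'): stack = [-8, -8, -8], depth = 3
Step 7 ('pop'): stack = [-8, -8], depth = 2
Step 8 ('pop'): stack = [-8], depth = 1
Step 9 ('pop'): stack = [], depth = 0
Step 10 ('mul'): needs 2 value(s) but depth is 0 — STACK UNDERFLOW

Answer: step 10: mul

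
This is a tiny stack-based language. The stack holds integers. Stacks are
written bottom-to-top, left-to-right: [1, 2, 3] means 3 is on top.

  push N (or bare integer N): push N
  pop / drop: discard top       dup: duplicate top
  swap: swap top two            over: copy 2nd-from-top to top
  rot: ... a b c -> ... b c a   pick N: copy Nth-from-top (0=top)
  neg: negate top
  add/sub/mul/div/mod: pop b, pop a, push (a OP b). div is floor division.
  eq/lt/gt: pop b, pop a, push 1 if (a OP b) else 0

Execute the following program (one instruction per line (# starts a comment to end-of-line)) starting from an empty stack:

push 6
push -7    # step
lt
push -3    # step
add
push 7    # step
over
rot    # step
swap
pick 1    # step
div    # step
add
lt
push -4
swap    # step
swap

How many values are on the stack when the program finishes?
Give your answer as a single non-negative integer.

After 'push 6': stack = [6] (depth 1)
After 'push -7': stack = [6, -7] (depth 2)
After 'lt': stack = [0] (depth 1)
After 'push -3': stack = [0, -3] (depth 2)
After 'add': stack = [-3] (depth 1)
After 'push 7': stack = [-3, 7] (depth 2)
After 'over': stack = [-3, 7, -3] (depth 3)
After 'rot': stack = [7, -3, -3] (depth 3)
After 'swap': stack = [7, -3, -3] (depth 3)
After 'pick 1': stack = [7, -3, -3, -3] (depth 4)
After 'div': stack = [7, -3, 1] (depth 3)
After 'add': stack = [7, -2] (depth 2)
After 'lt': stack = [0] (depth 1)
After 'push -4': stack = [0, -4] (depth 2)
After 'swap': stack = [-4, 0] (depth 2)
After 'swap': stack = [0, -4] (depth 2)

Answer: 2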